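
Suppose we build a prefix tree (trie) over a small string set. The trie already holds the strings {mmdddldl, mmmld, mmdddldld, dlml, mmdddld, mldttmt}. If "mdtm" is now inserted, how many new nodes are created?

3

The longest prefix of "mdtm" already in the trie is "m" (length 1).
Each of the 3 remaining characters creates one node.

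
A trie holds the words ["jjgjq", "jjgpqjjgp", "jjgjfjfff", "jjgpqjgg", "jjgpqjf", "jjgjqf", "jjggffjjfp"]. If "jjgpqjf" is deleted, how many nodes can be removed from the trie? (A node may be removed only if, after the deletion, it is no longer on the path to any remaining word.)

1

A node on "jjgpqjf"'s path can go only if nothing else ends at it or branches off below it.
The suffix "f" (1 node) is used only by "jjgpqjf"; the node for "jjgpqj" still has the child "j", so pruning stops there.
Nodes removed: 1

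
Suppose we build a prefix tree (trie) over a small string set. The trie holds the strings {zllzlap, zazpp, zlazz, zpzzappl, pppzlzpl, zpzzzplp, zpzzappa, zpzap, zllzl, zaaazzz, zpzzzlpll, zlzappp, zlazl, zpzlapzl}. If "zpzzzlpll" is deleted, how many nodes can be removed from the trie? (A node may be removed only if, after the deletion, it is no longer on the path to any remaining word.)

4

A node on "zpzzzlpll"'s path can go only if nothing else ends at it or branches off below it.
The suffix "lpll" (4 nodes) is used only by "zpzzzlpll"; the node for "zpzzz" still has the child "p", so pruning stops there.
Nodes removed: 4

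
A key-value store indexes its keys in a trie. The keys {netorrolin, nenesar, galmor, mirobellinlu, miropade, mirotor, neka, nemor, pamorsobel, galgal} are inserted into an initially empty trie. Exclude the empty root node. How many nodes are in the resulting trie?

Trace insertions, counting only characters that open a new branch:
  "netorrolin" → 10 new (n, e, t, o, r, r, o, l, i, n)
  "nenesar" → prefix "ne" already present; 5 new (n, e, s, a, r)
  "galmor" → 6 new (g, a, l, m, o, r)
  "mirobellinlu" → 12 new (m, i, r, o, b, e, l, l, i, n, l, u)
  "miropade" → prefix "miro" already present; 4 new (p, a, d, e)
  "mirotor" → prefix "miro" already present; 3 new (t, o, r)
  "neka" → prefix "ne" already present; 2 new (k, a)
  "nemor" → prefix "ne" already present; 3 new (m, o, r)
  "pamorsobel" → 10 new (p, a, m, o, r, s, o, b, e, l)
  "galgal" → prefix "gal" already present; 3 new (g, a, l)
Total nodes = 10 + 5 + 6 + 12 + 4 + 3 + 2 + 3 + 10 + 3 = 58

58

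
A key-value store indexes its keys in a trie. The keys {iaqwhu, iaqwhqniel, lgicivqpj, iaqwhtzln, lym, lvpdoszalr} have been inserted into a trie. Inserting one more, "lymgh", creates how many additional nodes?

2

The longest prefix of "lymgh" already in the trie is "lym" (length 3).
Each of the 2 remaining characters creates one node.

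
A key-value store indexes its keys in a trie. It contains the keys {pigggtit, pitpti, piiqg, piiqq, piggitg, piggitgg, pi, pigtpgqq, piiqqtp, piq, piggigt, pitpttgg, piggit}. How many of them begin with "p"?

Walk to "p"; the words in its subtree are exactly those with that prefix.
Matches: "pi", "pigggtit", "piggigt", "piggit", "piggitg", "piggitgg", "pigtpgqq", "piiqg", "piiqq", "piiqqtp", "piq", "pitpti", "pitpttgg"
Count: 13

13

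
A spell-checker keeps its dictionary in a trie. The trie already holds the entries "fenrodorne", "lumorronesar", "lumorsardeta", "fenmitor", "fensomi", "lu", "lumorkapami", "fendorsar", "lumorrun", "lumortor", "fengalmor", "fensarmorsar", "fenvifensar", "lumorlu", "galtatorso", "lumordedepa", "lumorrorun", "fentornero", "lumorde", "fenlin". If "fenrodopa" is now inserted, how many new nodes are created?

The longest prefix of "fenrodopa" already in the trie is "fenrodo" (length 7).
Each of the 2 remaining characters creates one node.

2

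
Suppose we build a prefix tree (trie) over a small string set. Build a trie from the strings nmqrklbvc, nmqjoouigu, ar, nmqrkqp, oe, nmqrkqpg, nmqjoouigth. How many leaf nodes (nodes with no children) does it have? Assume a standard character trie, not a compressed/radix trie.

6

Leaves are exactly the stored words that no other stored word extends.
Those words: "ar", "nmqjoouigth", "nmqjoouigu", "nmqrklbvc", "nmqrkqpg", "oe"
Leaf count: 6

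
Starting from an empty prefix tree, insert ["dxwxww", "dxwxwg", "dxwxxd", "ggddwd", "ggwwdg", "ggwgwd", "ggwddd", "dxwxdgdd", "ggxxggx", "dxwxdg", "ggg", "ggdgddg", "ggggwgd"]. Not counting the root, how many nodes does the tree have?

Count nodes per top-level branch (shared prefixes stored once):
  'd'-branch (dxwxdg, dxwxdgdd, dxwxwg, dxwxww, dxwxxd): 13 nodes
  'g'-branch (ggddwd, ggdgddg, ggg, ggggwgd, ggwddd, ggwgwd, ggwwdg, ggxxggx): 30 nodes
Sum: 43

43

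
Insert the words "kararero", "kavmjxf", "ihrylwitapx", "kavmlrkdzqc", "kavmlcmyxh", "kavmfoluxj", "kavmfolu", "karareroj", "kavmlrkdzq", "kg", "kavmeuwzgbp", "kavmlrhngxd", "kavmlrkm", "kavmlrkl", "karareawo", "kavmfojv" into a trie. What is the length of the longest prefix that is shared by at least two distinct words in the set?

Look for the deepest trie node that still has at least two words in its subtree.
e.g. "kavmlrkdzq" and "kavmlrkdzqc" share the prefix "kavmlrkdzq" of length 10; no pair shares a longer one.
Longest shared-prefix length: 10

10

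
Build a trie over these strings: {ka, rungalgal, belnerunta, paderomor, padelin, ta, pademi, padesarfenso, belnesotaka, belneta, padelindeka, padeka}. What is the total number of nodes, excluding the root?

59

Count nodes per top-level branch (shared prefixes stored once):
  'b'-branch (belnerunta, belnesotaka, belneta): 18 nodes
  'k'-branch (ka): 2 nodes
  'p'-branch (padeka, padelin, padelindeka, pademi, paderomor, padesarfenso): 28 nodes
  'r'-branch (rungalgal): 9 nodes
  't'-branch (ta): 2 nodes
Sum: 59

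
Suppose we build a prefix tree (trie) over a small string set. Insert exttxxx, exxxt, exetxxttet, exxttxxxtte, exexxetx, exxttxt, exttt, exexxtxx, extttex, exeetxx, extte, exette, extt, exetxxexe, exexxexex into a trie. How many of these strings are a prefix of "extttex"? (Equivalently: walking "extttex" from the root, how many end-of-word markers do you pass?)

3

Check each prefix of "extttex" against the stored set — each match is an end-marker on the path.
Prefixes of the query that are stored words: "extt", "exttt", "extttex"
Count: 3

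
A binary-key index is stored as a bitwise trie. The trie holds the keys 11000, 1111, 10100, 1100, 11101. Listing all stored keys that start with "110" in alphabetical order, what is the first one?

Filter for "110…" and sort: "1100", "11000"
Position 1: 1100

1100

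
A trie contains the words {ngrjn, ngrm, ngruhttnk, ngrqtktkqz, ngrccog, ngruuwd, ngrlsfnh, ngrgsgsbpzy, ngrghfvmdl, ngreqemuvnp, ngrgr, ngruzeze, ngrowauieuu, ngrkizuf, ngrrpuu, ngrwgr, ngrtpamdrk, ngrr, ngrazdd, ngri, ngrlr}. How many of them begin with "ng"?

21

Traverse to the node for "ng", then collect every word in that subtree.
Words under "ng": ngrazdd, ngrccog, ngreqemuvnp, ngrghfvmdl, ngrgr, ngrgsgsbpzy, ngri, ngrjn, ngrkizuf, ngrlr, ngrlsfnh, ngrm, ngrowauieuu, ngrqtktkqz, ngrr, ngrrpuu, ngrtpamdrk, ngruhttnk, ngruuwd, ngruzeze, ngrwgr
Count: 21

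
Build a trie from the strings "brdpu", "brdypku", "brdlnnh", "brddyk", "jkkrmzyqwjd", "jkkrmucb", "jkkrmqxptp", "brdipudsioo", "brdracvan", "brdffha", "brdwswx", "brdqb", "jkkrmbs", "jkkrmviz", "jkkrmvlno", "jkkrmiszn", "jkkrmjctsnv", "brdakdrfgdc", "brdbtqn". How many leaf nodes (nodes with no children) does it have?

Leaves are exactly the stored words that no other stored word extends.
Those words: "brdakdrfgdc", "brdbtqn", "brddyk", "brdffha", "brdipudsioo", "brdlnnh", "brdpu", "brdqb", "brdracvan", "brdwswx", "brdypku", "jkkrmbs", "jkkrmiszn", "jkkrmjctsnv", "jkkrmqxptp", "jkkrmucb", "jkkrmviz", "jkkrmvlno", "jkkrmzyqwjd"
Leaf count: 19

19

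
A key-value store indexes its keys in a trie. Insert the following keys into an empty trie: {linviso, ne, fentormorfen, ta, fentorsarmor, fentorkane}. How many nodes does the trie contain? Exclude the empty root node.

33

Count nodes per top-level branch (shared prefixes stored once):
  'f'-branch (fentorkane, fentormorfen, fentorsarmor): 22 nodes
  'l'-branch (linviso): 7 nodes
  'n'-branch (ne): 2 nodes
  't'-branch (ta): 2 nodes
Sum: 33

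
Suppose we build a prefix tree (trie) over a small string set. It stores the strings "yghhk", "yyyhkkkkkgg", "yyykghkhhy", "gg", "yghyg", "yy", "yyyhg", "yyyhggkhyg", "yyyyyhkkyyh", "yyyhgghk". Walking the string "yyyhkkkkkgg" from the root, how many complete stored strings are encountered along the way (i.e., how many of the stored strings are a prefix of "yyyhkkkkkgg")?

2

Check each prefix of "yyyhkkkkkgg" against the stored set — each match is an end-marker on the path.
Prefixes of the query that are stored words: "yy", "yyyhkkkkkgg"
Count: 2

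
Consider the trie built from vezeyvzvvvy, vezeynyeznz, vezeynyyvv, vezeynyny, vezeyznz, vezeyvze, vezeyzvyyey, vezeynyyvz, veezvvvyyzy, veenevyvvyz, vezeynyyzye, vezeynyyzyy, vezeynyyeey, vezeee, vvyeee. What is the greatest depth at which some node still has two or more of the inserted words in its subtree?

10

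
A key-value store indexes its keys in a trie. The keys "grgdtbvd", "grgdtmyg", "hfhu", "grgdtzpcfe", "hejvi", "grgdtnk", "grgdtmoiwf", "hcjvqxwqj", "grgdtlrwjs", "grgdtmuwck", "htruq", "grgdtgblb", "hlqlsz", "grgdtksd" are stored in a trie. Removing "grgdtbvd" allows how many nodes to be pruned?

3

After clearing the end-marker at "grgdtbvd", prune upward until reaching a node still needed by another word.
The suffix "bvd" (3 nodes) is used only by "grgdtbvd"; the node for "grgdt" still has the child "m", so pruning stops there.
Nodes removed: 3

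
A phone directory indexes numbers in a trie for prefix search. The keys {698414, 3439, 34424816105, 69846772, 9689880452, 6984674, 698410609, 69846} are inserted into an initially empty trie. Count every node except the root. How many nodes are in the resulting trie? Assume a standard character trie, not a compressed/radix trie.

38

Trace insertions, counting only characters that open a new branch:
  "698414" → 6 new (6, 9, 8, 4, 1, 4)
  "3439" → 4 new (3, 4, 3, 9)
  "34424816105" → prefix "34" already present; 9 new (4, 2, 4, 8, 1, 6, 1, 0, 5)
  "69846772" → prefix "6984" already present; 4 new (6, 7, 7, 2)
  "9689880452" → 10 new (9, 6, 8, 9, 8, 8, 0, 4, 5, 2)
  "6984674" → prefix "698467" already present; 1 new (4)
  "698410609" → prefix "69841" already present; 4 new (0, 6, 0, 9)
  "69846" → prefix "69846" already present; 0 new (none)
Total nodes = 6 + 4 + 9 + 4 + 10 + 1 + 4 + 0 = 38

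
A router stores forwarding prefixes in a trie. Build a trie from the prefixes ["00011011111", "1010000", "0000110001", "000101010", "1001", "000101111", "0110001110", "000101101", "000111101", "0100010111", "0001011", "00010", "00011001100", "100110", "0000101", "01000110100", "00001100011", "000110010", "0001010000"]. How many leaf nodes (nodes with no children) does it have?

15

A leaf is a node with no children — equivalently, the end of a word that is not a proper prefix of any other stored word.
Those words: "0000101", "00001100011", "0001010000", "000101010", "000101101", "000101111", "000110010", "00011001100", "00011011111", "000111101", "0100010111", "01000110100", "0110001110", "100110", "1010000"
Leaf count: 15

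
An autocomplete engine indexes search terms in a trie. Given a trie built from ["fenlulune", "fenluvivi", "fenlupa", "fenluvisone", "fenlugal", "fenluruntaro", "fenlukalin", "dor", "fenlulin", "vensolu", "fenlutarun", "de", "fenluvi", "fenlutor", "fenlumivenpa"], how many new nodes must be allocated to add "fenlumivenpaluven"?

5

The longest prefix of "fenlumivenpaluven" already in the trie is "fenlumivenpa" (length 12).
So 17 − 12 = 5 new nodes.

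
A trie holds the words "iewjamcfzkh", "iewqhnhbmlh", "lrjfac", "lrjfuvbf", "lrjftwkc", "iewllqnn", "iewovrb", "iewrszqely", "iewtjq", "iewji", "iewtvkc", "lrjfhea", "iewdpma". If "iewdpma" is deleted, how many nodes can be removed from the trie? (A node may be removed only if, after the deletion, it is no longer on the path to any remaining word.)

4

After clearing the end-marker at "iewdpma", prune upward until reaching a node still needed by another word.
The suffix "dpma" (4 nodes) is used only by "iewdpma"; the node for "iew" still has the child "j", so pruning stops there.
Nodes removed: 4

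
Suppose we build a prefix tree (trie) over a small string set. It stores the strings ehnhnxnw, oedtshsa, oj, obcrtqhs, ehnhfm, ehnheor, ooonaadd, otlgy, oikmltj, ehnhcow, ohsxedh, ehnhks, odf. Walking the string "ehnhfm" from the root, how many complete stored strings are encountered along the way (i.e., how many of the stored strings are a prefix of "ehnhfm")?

1

Traverse "ehnhfm" character by character; count nodes along the way that are marked as word ends.
Prefixes of the query that are stored words: "ehnhfm"
Count: 1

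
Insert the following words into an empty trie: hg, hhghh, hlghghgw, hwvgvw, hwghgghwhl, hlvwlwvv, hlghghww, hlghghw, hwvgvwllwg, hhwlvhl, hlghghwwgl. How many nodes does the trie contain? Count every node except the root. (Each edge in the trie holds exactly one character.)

45

For each word, the new-node count is its length minus the longest prefix already in the trie:
  "hg" → 2 new (h, g)
  "hhghh" → prefix "h" already present; 4 new (h, g, h, h)
  "hlghghgw" → prefix "h" already present; 7 new (l, g, h, g, h, g, w)
  "hwvgvw" → prefix "h" already present; 5 new (w, v, g, v, w)
  "hwghgghwhl" → prefix "hw" already present; 8 new (g, h, g, g, h, w, h, l)
  "hlvwlwvv" → prefix "hl" already present; 6 new (v, w, l, w, v, v)
  "hlghghww" → prefix "hlghgh" already present; 2 new (w, w)
  "hlghghw" → prefix "hlghghw" already present; 0 new (none)
  "hwvgvwllwg" → prefix "hwvgvw" already present; 4 new (l, l, w, g)
  "hhwlvhl" → prefix "hh" already present; 5 new (w, l, v, h, l)
  "hlghghwwgl" → prefix "hlghghww" already present; 2 new (g, l)
Total nodes = 2 + 4 + 7 + 5 + 8 + 6 + 2 + 0 + 4 + 5 + 2 = 45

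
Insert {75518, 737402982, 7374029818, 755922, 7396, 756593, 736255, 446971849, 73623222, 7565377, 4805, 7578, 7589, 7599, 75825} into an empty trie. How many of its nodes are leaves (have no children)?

A leaf is a node with no children — equivalently, the end of a word that is not a proper prefix of any other stored word.
Those words: "446971849", "4805", "73623222", "736255", "7374029818", "737402982", "7396", "75518", "755922", "7565377", "756593", "7578", "75825", "7589", "7599"
Leaf count: 15

15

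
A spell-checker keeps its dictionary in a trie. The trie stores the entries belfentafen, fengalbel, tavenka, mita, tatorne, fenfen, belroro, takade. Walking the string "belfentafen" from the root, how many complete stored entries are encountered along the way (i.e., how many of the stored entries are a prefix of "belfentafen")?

Traverse "belfentafen" character by character; count nodes along the way that are marked as word ends.
Prefixes of the query that are stored words: "belfentafen"
Count: 1

1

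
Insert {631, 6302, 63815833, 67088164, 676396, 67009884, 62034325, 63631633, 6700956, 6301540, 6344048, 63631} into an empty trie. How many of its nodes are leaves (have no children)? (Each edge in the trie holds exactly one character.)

11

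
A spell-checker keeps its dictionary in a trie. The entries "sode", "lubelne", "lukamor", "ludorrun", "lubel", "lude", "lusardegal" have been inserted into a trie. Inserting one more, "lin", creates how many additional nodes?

2

"l" is already a path in the trie; the remaining "in" must be added.
New nodes needed: |"lin"| − 1 = 3 − 1 = 2.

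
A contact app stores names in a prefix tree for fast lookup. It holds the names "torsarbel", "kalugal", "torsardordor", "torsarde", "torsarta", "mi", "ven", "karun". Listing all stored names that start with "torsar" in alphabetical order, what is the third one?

torsardordor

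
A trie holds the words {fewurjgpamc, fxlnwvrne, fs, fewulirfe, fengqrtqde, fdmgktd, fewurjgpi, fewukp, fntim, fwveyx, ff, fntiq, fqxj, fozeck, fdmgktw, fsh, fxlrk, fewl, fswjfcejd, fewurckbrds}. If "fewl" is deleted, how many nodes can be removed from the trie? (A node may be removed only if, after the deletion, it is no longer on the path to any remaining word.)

1

Walk "fewl" from the leaf back toward the root, removing each node that no remaining word uses.
The suffix "l" (1 node) is used only by "fewl"; the node for "few" still has the child "u", so pruning stops there.
Nodes removed: 1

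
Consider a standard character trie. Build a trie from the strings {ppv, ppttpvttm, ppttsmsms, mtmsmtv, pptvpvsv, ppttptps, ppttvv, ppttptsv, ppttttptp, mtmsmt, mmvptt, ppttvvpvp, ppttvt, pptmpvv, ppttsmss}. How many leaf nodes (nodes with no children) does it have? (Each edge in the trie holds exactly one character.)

13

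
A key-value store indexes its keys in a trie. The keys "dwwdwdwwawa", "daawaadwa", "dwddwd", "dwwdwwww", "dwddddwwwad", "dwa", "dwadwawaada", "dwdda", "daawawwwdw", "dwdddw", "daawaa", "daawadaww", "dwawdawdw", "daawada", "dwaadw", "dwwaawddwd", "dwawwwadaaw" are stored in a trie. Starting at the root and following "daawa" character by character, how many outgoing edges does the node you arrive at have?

3

The children of the "daawa" node are the distinct next characters among strings starting with "daawa".
Characters that immediately follow "daawa" among the stored strings: {a, d, w}.
That node has 3 child edges.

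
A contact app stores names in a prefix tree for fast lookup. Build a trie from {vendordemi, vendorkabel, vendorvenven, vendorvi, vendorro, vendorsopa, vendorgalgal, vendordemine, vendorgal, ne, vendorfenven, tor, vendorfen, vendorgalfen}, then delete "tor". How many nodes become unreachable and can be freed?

3

Walk "tor" from the leaf back toward the root, removing each node that no remaining word uses.
No other word shares any prefix with "tor", so all 3 of its nodes go.
Nodes removed: 3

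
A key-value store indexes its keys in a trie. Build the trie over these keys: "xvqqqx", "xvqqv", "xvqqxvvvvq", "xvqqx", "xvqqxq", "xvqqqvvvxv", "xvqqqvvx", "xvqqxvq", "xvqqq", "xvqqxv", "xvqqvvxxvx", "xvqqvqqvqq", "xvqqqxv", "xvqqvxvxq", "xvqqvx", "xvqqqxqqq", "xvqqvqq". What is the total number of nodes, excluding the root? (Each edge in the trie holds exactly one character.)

39

Insert word by word; a character creates a node only if that edge doesn't already exist:
  "xvqqqx" → 6 new (x, v, q, q, q, x)
  "xvqqv" → prefix "xvqq" already present; 1 new (v)
  "xvqqxvvvvq" → prefix "xvqq" already present; 6 new (x, v, v, v, v, q)
  "xvqqx" → prefix "xvqqx" already present; 0 new (none)
  "xvqqxq" → prefix "xvqqx" already present; 1 new (q)
  "xvqqqvvvxv" → prefix "xvqqq" already present; 5 new (v, v, v, x, v)
  "xvqqqvvx" → prefix "xvqqqvv" already present; 1 new (x)
  "xvqqxvq" → prefix "xvqqxv" already present; 1 new (q)
  "xvqqq" → prefix "xvqqq" already present; 0 new (none)
  "xvqqxv" → prefix "xvqqxv" already present; 0 new (none)
  "xvqqvvxxvx" → prefix "xvqqv" already present; 5 new (v, x, x, v, x)
  "xvqqvqqvqq" → prefix "xvqqv" already present; 5 new (q, q, v, q, q)
  "xvqqqxv" → prefix "xvqqqx" already present; 1 new (v)
  "xvqqvxvxq" → prefix "xvqqv" already present; 4 new (x, v, x, q)
  "xvqqvx" → prefix "xvqqvx" already present; 0 new (none)
  "xvqqqxqqq" → prefix "xvqqqx" already present; 3 new (q, q, q)
  "xvqqvqq" → prefix "xvqqvqq" already present; 0 new (none)
Total nodes = 6 + 1 + 6 + 0 + 1 + 5 + 1 + 1 + 0 + 0 + 5 + 5 + 1 + 4 + 0 + 3 + 0 = 39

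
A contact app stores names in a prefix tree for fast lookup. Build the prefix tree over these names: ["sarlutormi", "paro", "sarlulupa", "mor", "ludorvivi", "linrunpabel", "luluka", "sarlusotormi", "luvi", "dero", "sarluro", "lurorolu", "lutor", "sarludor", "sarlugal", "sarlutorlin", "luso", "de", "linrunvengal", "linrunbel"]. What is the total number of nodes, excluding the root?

88

Trace insertions, counting only characters that open a new branch:
  "sarlutormi" → 10 new (s, a, r, l, u, t, o, r, m, i)
  "paro" → 4 new (p, a, r, o)
  "sarlulupa" → prefix "sarlu" already present; 4 new (l, u, p, a)
  "mor" → 3 new (m, o, r)
  "ludorvivi" → 9 new (l, u, d, o, r, v, i, v, i)
  "linrunpabel" → prefix "l" already present; 10 new (i, n, r, u, n, p, a, b, e, l)
  "luluka" → prefix "lu" already present; 4 new (l, u, k, a)
  "sarlusotormi" → prefix "sarlu" already present; 7 new (s, o, t, o, r, m, i)
  "luvi" → prefix "lu" already present; 2 new (v, i)
  "dero" → 4 new (d, e, r, o)
  "sarluro" → prefix "sarlu" already present; 2 new (r, o)
  "lurorolu" → prefix "lu" already present; 6 new (r, o, r, o, l, u)
  "lutor" → prefix "lu" already present; 3 new (t, o, r)
  "sarludor" → prefix "sarlu" already present; 3 new (d, o, r)
  "sarlugal" → prefix "sarlu" already present; 3 new (g, a, l)
  "sarlutorlin" → prefix "sarlutor" already present; 3 new (l, i, n)
  "luso" → prefix "lu" already present; 2 new (s, o)
  "de" → prefix "de" already present; 0 new (none)
  "linrunvengal" → prefix "linrun" already present; 6 new (v, e, n, g, a, l)
  "linrunbel" → prefix "linrun" already present; 3 new (b, e, l)
Total nodes = 10 + 4 + 4 + 3 + 9 + 10 + 4 + 7 + 2 + 4 + 2 + 6 + 3 + 3 + 3 + 3 + 2 + 0 + 6 + 3 = 88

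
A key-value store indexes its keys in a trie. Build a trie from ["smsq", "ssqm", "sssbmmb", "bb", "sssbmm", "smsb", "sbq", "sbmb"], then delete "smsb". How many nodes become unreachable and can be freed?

After clearing the end-marker at "smsb", prune upward until reaching a node still needed by another word.
The suffix "b" (1 node) is used only by "smsb"; the node for "sms" still has the child "q", so pruning stops there.
Nodes removed: 1

1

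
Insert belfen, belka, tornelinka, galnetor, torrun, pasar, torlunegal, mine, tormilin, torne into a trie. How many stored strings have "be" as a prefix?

2

Walk to "be"; the words in its subtree are exactly those with that prefix.
Words under "be": belfen, belka
Count: 2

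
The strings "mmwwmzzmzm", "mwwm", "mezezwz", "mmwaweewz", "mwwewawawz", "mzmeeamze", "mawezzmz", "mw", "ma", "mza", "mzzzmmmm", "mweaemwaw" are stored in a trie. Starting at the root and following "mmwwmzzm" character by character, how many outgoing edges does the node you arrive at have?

The children of the "mmwwmzzm" node are the distinct next characters among strings starting with "mmwwmzzm".
Characters that immediately follow "mmwwmzzm" among the stored strings: {z}.
That node has 1 child edge.

1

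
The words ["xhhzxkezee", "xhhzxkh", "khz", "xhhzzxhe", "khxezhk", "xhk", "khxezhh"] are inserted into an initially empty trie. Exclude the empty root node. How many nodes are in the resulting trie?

25

For each word, the new-node count is its length minus the longest prefix already in the trie:
  "xhhzxkezee" → 10 new (x, h, h, z, x, k, e, z, e, e)
  "xhhzxkh" → prefix "xhhzxk" already present; 1 new (h)
  "khz" → 3 new (k, h, z)
  "xhhzzxhe" → prefix "xhhz" already present; 4 new (z, x, h, e)
  "khxezhk" → prefix "kh" already present; 5 new (x, e, z, h, k)
  "xhk" → prefix "xh" already present; 1 new (k)
  "khxezhh" → prefix "khxezh" already present; 1 new (h)
Total nodes = 10 + 1 + 3 + 4 + 5 + 1 + 1 = 25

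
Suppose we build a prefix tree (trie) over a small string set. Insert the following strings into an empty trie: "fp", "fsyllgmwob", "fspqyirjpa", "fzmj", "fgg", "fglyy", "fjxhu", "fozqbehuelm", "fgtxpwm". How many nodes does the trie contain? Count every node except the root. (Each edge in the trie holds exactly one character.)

46

Count nodes per top-level branch (shared prefixes stored once):
  'f'-branch (fgg, fglyy, fgtxpwm, fjxhu, fozqbehuelm, fp, fspqyirjpa, fsyllgmwob, fzmj): 46 nodes
Sum: 46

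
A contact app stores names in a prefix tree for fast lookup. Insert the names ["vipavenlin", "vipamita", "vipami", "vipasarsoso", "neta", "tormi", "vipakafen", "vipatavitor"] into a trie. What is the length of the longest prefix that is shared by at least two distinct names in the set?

6

Look for the deepest trie node that still has at least two words in its subtree.
e.g. "vipami" and "vipamita" share the prefix "vipami" of length 6; no pair shares a longer one.
Longest shared-prefix length: 6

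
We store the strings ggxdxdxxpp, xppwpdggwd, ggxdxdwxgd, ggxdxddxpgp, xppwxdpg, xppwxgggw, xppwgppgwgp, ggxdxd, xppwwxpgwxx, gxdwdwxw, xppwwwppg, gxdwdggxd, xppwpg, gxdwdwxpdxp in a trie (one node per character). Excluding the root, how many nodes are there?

Count nodes per top-level branch (shared prefixes stored once):
  'g'-branch (ggxdxd, ggxdxddxpgp, ggxdxdwxgd, ggxdxdxxpp, gxdwdggxd, gxdwdwxpdxp, gxdwdwxw): 34 nodes
  'x'-branch (xppwgppgwgp, xppwpdggwd, xppwpg, xppwwwppg, xppwwxpgwxx, xppwxdpg, xppwxgggw): 37 nodes
Sum: 71

71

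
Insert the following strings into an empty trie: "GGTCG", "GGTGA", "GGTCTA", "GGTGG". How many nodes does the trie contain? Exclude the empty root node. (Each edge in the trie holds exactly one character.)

10

For each word, the new-node count is its length minus the longest prefix already in the trie:
  "GGTCG" → 5 new (G, G, T, C, G)
  "GGTGA" → prefix "GGT" already present; 2 new (G, A)
  "GGTCTA" → prefix "GGTC" already present; 2 new (T, A)
  "GGTGG" → prefix "GGTG" already present; 1 new (G)
Total nodes = 5 + 2 + 2 + 1 = 10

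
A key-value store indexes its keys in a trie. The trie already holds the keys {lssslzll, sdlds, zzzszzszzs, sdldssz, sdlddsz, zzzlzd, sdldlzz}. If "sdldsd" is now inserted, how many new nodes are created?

Walking "sdldsd" from the root, the first 5 characters ("sdlds") follow existing edges; "d" is the first miss.
Each of the 1 remaining characters creates one node.

1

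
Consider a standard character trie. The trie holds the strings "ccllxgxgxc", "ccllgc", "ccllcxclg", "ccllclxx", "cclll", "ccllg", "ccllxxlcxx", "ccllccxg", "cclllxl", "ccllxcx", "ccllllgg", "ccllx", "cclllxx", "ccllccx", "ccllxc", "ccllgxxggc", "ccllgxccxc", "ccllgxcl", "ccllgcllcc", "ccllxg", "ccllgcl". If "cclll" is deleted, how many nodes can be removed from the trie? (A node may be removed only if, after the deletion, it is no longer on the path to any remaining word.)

After clearing the end-marker at "cclll", prune upward until reaching a node still needed by another word.
Every node on "cclll" is still needed (e.g. by "cclllxl"), so nothing is freed.
Nodes removed: 0

0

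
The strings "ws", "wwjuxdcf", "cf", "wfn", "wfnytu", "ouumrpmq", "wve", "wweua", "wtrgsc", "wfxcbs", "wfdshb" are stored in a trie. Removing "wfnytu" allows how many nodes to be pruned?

After clearing the end-marker at "wfnytu", prune upward until reaching a node still needed by another word.
The suffix "ytu" (3 nodes) is used only by "wfnytu"; "wfn" is itself a stored word, so pruning stops there.
Nodes removed: 3

3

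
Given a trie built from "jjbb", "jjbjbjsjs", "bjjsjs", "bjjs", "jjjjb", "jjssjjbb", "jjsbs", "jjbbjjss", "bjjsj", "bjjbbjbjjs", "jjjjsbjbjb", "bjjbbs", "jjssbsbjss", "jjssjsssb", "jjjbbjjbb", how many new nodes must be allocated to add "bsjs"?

3

"b" is already a path in the trie; the remaining "sjs" must be added.
New nodes needed: |"bsjs"| − 1 = 4 − 1 = 3.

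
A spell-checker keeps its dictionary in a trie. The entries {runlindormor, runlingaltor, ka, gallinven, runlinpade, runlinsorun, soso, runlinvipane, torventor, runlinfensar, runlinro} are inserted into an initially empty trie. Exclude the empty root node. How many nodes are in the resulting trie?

65

Trace insertions, counting only characters that open a new branch:
  "runlindormor" → 12 new (r, u, n, l, i, n, d, o, r, m, o, r)
  "runlingaltor" → prefix "runlin" already present; 6 new (g, a, l, t, o, r)
  "ka" → 2 new (k, a)
  "gallinven" → 9 new (g, a, l, l, i, n, v, e, n)
  "runlinpade" → prefix "runlin" already present; 4 new (p, a, d, e)
  "runlinsorun" → prefix "runlin" already present; 5 new (s, o, r, u, n)
  "soso" → 4 new (s, o, s, o)
  "runlinvipane" → prefix "runlin" already present; 6 new (v, i, p, a, n, e)
  "torventor" → 9 new (t, o, r, v, e, n, t, o, r)
  "runlinfensar" → prefix "runlin" already present; 6 new (f, e, n, s, a, r)
  "runlinro" → prefix "runlin" already present; 2 new (r, o)
Total nodes = 12 + 6 + 2 + 9 + 4 + 5 + 4 + 6 + 9 + 6 + 2 = 65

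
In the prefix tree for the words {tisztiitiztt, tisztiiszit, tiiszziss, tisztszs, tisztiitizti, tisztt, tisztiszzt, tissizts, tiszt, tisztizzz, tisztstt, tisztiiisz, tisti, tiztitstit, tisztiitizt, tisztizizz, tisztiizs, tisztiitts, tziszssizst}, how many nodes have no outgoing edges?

17

A leaf is a node with no children — equivalently, the end of a word that is not a proper prefix of any other stored word.
Those words: "tiiszziss", "tissizts", "tisti", "tisztiiisz", "tisztiiszit", "tisztiitizti", "tisztiitiztt", "tisztiitts", "tisztiizs", "tisztiszzt", "tisztizizz", "tisztizzz", "tisztstt", "tisztszs", "tisztt", "tiztitstit", "tziszssizst"
Leaf count: 17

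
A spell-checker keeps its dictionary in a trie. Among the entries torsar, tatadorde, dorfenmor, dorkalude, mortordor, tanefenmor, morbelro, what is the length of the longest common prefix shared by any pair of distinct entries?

3

The deepest shared node is where two words last agree before diverging.
e.g. "dorfenmor" and "dorkalude" share the prefix "dor" of length 3; no pair shares a longer one.
Longest shared-prefix length: 3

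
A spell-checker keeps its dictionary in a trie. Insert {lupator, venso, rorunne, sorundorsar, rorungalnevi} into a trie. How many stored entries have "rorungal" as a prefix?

1

Filter for entries beginning with "rorungal":
Matches: "rorungalnevi"
Count: 1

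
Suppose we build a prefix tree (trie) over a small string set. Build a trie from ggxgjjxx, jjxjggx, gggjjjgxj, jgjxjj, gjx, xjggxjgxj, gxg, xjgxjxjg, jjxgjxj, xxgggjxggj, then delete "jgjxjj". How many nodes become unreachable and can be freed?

5

After clearing the end-marker at "jgjxjj", prune upward until reaching a node still needed by another word.
The suffix "gjxjj" (5 nodes) is used only by "jgjxjj"; the node for "j" still has the child "j", so pruning stops there.
Nodes removed: 5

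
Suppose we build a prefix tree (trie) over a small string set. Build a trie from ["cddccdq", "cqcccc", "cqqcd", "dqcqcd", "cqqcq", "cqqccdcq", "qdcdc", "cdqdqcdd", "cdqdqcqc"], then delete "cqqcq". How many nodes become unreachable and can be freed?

A node on "cqqcq"'s path can go only if nothing else ends at it or branches off below it.
The suffix "q" (1 node) is used only by "cqqcq"; the node for "cqqc" still has the child "d", so pruning stops there.
Nodes removed: 1

1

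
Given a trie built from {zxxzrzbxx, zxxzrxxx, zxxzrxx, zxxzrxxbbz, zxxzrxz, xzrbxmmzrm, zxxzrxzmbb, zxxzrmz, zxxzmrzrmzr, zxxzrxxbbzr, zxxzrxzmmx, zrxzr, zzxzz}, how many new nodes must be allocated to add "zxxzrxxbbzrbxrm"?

"zxxzrxxbbzr" is already a path in the trie; the remaining "bxrm" must be added.
Each of the 4 remaining characters creates one node.

4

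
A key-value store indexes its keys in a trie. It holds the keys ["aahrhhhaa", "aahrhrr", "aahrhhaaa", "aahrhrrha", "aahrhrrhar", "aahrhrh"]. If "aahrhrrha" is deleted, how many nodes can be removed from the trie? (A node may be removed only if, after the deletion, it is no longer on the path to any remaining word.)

After clearing the end-marker at "aahrhrrha", prune upward until reaching a node still needed by another word.
Every node on "aahrhrrha" is still needed (e.g. by "aahrhrrhar"), so nothing is freed.
Nodes removed: 0

0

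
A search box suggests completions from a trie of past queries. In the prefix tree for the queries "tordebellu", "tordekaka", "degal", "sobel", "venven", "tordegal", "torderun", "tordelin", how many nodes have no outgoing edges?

Leaves are exactly the stored words that no other stored word extends.
Those words: "degal", "sobel", "tordebellu", "tordegal", "tordekaka", "tordelin", "torderun", "venven"
Leaf count: 8

8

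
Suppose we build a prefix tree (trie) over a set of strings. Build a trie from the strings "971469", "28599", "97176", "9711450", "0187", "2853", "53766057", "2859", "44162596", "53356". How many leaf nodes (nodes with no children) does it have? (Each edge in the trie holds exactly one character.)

9

Leaves are exactly the stored words that no other stored word extends.
Those words: "0187", "2853", "28599", "44162596", "53356", "53766057", "9711450", "971469", "97176"
Leaf count: 9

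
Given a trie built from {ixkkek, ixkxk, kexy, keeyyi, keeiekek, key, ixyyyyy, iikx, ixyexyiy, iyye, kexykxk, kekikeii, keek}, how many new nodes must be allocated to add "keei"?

0

Every character of "keei" already lies on an existing path (it is a prefix of some stored word).
No new nodes are needed: 0.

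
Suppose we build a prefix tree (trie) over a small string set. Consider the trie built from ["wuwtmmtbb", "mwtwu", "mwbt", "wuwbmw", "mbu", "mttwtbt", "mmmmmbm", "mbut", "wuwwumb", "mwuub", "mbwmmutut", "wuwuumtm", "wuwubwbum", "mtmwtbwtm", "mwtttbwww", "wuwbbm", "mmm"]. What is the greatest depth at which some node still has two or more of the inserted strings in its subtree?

4

Equivalently: take the maximum, over all pairs, of their longest common prefix length.
"wuwbbm" and "wuwbmw" agree on "wuwb" (4 characters) before diverging; nothing deeper is shared.
Longest shared-prefix length: 4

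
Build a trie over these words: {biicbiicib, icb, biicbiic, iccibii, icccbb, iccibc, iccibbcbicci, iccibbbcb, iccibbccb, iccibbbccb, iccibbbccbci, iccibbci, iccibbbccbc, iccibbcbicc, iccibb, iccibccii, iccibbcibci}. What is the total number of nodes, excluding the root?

45

Trace insertions, counting only characters that open a new branch:
  "biicbiicib" → 10 new (b, i, i, c, b, i, i, c, i, b)
  "icb" → 3 new (i, c, b)
  "biicbiic" → prefix "biicbiic" already present; 0 new (none)
  "iccibii" → prefix "ic" already present; 5 new (c, i, b, i, i)
  "icccbb" → prefix "icc" already present; 3 new (c, b, b)
  "iccibc" → prefix "iccib" already present; 1 new (c)
  "iccibbcbicci" → prefix "iccib" already present; 7 new (b, c, b, i, c, c, i)
  "iccibbbcb" → prefix "iccibb" already present; 3 new (b, c, b)
  "iccibbccb" → prefix "iccibbc" already present; 2 new (c, b)
  "iccibbbccb" → prefix "iccibbbc" already present; 2 new (c, b)
  "iccibbbccbci" → prefix "iccibbbccb" already present; 2 new (c, i)
  "iccibbci" → prefix "iccibbc" already present; 1 new (i)
  "iccibbbccbc" → prefix "iccibbbccbc" already present; 0 new (none)
  "iccibbcbicc" → prefix "iccibbcbicc" already present; 0 new (none)
  "iccibb" → prefix "iccibb" already present; 0 new (none)
  "iccibccii" → prefix "iccibc" already present; 3 new (c, i, i)
  "iccibbcibci" → prefix "iccibbci" already present; 3 new (b, c, i)
Total nodes = 10 + 3 + 0 + 5 + 3 + 1 + 7 + 3 + 2 + 2 + 2 + 1 + 0 + 0 + 0 + 3 + 3 = 45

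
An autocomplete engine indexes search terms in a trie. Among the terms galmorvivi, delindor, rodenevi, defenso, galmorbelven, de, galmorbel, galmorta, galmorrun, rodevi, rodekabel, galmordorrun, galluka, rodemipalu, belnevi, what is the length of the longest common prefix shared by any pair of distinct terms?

Look for the deepest trie node that still has at least two words in its subtree.
e.g. "galmorbel" and "galmorbelven" share the prefix "galmorbel" of length 9; no pair shares a longer one.
Longest shared-prefix length: 9

9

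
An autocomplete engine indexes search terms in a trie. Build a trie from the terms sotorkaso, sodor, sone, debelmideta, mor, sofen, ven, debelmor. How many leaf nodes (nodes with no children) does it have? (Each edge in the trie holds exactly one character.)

8

Leaves are exactly the stored words that no other stored word extends.
Those words: "debelmideta", "debelmor", "mor", "sodor", "sofen", "sone", "sotorkaso", "ven"
Leaf count: 8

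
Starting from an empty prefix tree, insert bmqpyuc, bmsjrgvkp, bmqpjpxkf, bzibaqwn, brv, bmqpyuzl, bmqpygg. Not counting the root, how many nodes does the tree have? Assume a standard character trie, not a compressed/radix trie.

32

Trie structure (* marks end of a word):
(root)
└─ b
   ├─ m
   │  ├─ q
   │  │  └─ p
   │  │     ├─ j
   │  │     │  └─ p
   │  │     │     └─ x
   │  │     │        └─ k
   │  │     │           └─ f *
   │  │     └─ y
   │  │        ├─ g
   │  │        │  └─ g *
   │  │        └─ u
   │  │           ├─ c *
   │  │           └─ z
   │  │              └─ l *
   │  └─ s
   │     └─ j
   │        └─ r
   │           └─ g
   │              └─ v
   │                 └─ k
   │                    └─ p *
   ├─ r
   │  └─ v *
   └─ z
      └─ i
         └─ b
            └─ a
               └─ q
                  └─ w
                     └─ n *
Counting every labelled node above: 32.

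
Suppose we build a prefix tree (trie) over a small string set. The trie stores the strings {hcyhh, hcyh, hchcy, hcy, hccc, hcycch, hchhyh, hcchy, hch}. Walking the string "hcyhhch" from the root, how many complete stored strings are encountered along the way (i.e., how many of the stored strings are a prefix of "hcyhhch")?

Check each prefix of "hcyhhch" against the stored set — each match is an end-marker on the path.
Prefixes of the query that are stored words: "hcy", "hcyh", "hcyhh"
Count: 3

3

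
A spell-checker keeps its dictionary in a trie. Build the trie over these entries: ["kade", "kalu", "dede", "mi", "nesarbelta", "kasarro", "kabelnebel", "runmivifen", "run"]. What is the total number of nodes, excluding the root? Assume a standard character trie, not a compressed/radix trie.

45

Trace insertions, counting only characters that open a new branch:
  "kade" → 4 new (k, a, d, e)
  "kalu" → prefix "ka" already present; 2 new (l, u)
  "dede" → 4 new (d, e, d, e)
  "mi" → 2 new (m, i)
  "nesarbelta" → 10 new (n, e, s, a, r, b, e, l, t, a)
  "kasarro" → prefix "ka" already present; 5 new (s, a, r, r, o)
  "kabelnebel" → prefix "ka" already present; 8 new (b, e, l, n, e, b, e, l)
  "runmivifen" → 10 new (r, u, n, m, i, v, i, f, e, n)
  "run" → prefix "run" already present; 0 new (none)
Total nodes = 4 + 2 + 4 + 2 + 10 + 5 + 8 + 10 + 0 = 45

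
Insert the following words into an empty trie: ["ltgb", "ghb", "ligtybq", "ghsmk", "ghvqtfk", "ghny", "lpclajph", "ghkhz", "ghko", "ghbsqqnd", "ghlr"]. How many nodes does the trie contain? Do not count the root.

Insert word by word; a character creates a node only if that edge doesn't already exist:
  "ltgb" → 4 new (l, t, g, b)
  "ghb" → 3 new (g, h, b)
  "ligtybq" → prefix "l" already present; 6 new (i, g, t, y, b, q)
  "ghsmk" → prefix "gh" already present; 3 new (s, m, k)
  "ghvqtfk" → prefix "gh" already present; 5 new (v, q, t, f, k)
  "ghny" → prefix "gh" already present; 2 new (n, y)
  "lpclajph" → prefix "l" already present; 7 new (p, c, l, a, j, p, h)
  "ghkhz" → prefix "gh" already present; 3 new (k, h, z)
  "ghko" → prefix "ghk" already present; 1 new (o)
  "ghbsqqnd" → prefix "ghb" already present; 5 new (s, q, q, n, d)
  "ghlr" → prefix "gh" already present; 2 new (l, r)
Total nodes = 4 + 3 + 6 + 3 + 5 + 2 + 7 + 3 + 1 + 5 + 2 = 41

41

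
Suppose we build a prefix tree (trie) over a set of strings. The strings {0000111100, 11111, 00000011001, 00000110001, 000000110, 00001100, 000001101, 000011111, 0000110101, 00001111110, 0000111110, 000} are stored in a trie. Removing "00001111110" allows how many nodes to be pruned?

A node on "00001111110"'s path can go only if nothing else ends at it or branches off below it.
The suffix "10" (2 nodes) is used only by "00001111110"; the node for "000011111" still has the child "0", so pruning stops there.
Nodes removed: 2

2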